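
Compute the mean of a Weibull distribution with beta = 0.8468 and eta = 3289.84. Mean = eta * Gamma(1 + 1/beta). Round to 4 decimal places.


beta = 0.8468, eta = 3289.84
1/beta = 1.1809
1 + 1/beta = 2.1809
Gamma(2.1809) = 1.0905
Mean = 3289.84 * 1.0905
Mean = 3587.6738

3587.6738


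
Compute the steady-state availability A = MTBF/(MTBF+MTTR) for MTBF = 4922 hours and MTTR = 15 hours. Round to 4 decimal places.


MTBF = 4922
MTTR = 15
MTBF + MTTR = 4937
A = 4922 / 4937
A = 0.997

0.997


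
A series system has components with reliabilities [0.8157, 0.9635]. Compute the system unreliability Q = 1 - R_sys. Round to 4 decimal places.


Components: [0.8157, 0.9635]
After component 1: product = 0.8157
After component 2: product = 0.7859
R_sys = 0.7859
Q = 1 - 0.7859 = 0.2141

0.2141


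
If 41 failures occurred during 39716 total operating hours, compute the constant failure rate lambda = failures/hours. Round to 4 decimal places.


failures = 41
total_hours = 39716
lambda = 41 / 39716
lambda = 0.001

0.001


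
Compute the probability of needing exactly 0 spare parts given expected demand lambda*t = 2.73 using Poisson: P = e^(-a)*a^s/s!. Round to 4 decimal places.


a = 2.73, s = 0
e^(-a) = e^(-2.73) = 0.0652
a^s = 2.73^0 = 1.0
s! = 1
P = 0.0652 * 1.0 / 1
P = 0.0652

0.0652


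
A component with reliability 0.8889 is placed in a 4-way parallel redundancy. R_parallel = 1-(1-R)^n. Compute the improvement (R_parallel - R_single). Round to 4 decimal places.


R_single = 0.8889, n = 4
1 - R_single = 0.1111
(1 - R_single)^n = 0.1111^4 = 0.0002
R_parallel = 1 - 0.0002 = 0.9998
Improvement = 0.9998 - 0.8889
Improvement = 0.1109

0.1109


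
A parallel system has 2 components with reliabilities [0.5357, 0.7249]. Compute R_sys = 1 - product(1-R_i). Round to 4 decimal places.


Components: [0.5357, 0.7249]
(1 - 0.5357) = 0.4643, running product = 0.4643
(1 - 0.7249) = 0.2751, running product = 0.1277
Product of (1-R_i) = 0.1277
R_sys = 1 - 0.1277 = 0.8723

0.8723


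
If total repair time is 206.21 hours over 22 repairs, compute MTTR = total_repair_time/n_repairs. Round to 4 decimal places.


total_repair_time = 206.21
n_repairs = 22
MTTR = 206.21 / 22
MTTR = 9.3732

9.3732


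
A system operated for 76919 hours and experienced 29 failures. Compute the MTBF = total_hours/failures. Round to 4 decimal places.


total_hours = 76919
failures = 29
MTBF = 76919 / 29
MTBF = 2652.3793

2652.3793


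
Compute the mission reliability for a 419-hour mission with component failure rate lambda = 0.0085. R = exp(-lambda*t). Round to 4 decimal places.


lambda = 0.0085
mission_time = 419
lambda * t = 0.0085 * 419 = 3.5615
R = exp(-3.5615)
R = 0.0284

0.0284


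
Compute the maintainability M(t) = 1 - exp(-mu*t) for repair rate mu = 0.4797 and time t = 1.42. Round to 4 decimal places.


mu = 0.4797, t = 1.42
mu * t = 0.4797 * 1.42 = 0.6812
exp(-0.6812) = 0.506
M(t) = 1 - 0.506
M(t) = 0.494

0.494


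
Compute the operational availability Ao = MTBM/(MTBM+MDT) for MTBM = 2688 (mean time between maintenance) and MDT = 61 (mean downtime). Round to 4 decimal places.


MTBM = 2688
MDT = 61
MTBM + MDT = 2749
Ao = 2688 / 2749
Ao = 0.9778

0.9778


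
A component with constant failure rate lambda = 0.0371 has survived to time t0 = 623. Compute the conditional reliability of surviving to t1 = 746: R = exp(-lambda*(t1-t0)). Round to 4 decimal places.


lambda = 0.0371
t0 = 623, t1 = 746
t1 - t0 = 123
lambda * (t1-t0) = 0.0371 * 123 = 4.5633
R = exp(-4.5633)
R = 0.0104

0.0104


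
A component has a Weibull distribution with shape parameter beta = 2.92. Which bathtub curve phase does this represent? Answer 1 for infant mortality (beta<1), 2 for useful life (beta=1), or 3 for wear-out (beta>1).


beta = 2.92
Compare beta to 1:
beta < 1 => infant mortality (phase 1)
beta = 1 => useful life (phase 2)
beta > 1 => wear-out (phase 3)
Since beta = 2.92, this is wear-out (increasing failure rate)
Phase = 3

3


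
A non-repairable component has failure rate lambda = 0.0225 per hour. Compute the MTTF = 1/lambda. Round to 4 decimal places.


lambda = 0.0225
MTTF = 1 / 0.0225
MTTF = 44.4444

44.4444


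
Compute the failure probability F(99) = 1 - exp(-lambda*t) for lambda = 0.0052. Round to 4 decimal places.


lambda = 0.0052, t = 99
lambda * t = 0.5148
exp(-0.5148) = 0.5976
F(t) = 1 - 0.5976
F(t) = 0.4024

0.4024


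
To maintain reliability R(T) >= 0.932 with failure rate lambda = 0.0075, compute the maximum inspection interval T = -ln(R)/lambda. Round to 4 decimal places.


R_target = 0.932
lambda = 0.0075
-ln(0.932) = 0.0704
T = 0.0704 / 0.0075
T = 9.3897

9.3897


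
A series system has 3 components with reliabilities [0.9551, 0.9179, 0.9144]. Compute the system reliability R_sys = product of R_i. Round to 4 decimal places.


Components: [0.9551, 0.9179, 0.9144]
After component 1 (R=0.9551): product = 0.9551
After component 2 (R=0.9179): product = 0.8767
After component 3 (R=0.9144): product = 0.8016
R_sys = 0.8016

0.8016


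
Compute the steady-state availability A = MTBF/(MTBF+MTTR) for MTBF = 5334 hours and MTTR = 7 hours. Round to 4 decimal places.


MTBF = 5334
MTTR = 7
MTBF + MTTR = 5341
A = 5334 / 5341
A = 0.9987

0.9987


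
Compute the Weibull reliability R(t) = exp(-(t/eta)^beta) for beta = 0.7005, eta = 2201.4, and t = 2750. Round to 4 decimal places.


beta = 0.7005, eta = 2201.4, t = 2750
t/eta = 2750 / 2201.4 = 1.2492
(t/eta)^beta = 1.2492^0.7005 = 1.1687
R(t) = exp(-1.1687)
R(t) = 0.3108

0.3108


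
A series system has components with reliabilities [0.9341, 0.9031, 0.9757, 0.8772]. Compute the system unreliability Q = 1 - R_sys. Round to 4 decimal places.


Components: [0.9341, 0.9031, 0.9757, 0.8772]
After component 1: product = 0.9341
After component 2: product = 0.8436
After component 3: product = 0.8231
After component 4: product = 0.722
R_sys = 0.722
Q = 1 - 0.722 = 0.278

0.278


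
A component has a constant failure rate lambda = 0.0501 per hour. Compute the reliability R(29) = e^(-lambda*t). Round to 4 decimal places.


lambda = 0.0501
t = 29
lambda * t = 1.4529
R(t) = e^(-1.4529)
R(t) = 0.2339

0.2339


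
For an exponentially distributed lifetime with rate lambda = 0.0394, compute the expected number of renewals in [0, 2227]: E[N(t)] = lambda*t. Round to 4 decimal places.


lambda = 0.0394
t = 2227
E[N(t)] = lambda * t
E[N(t)] = 0.0394 * 2227
E[N(t)] = 87.7438

87.7438


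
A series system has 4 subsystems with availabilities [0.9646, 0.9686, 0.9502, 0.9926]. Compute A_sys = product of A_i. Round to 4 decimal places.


Subsystems: [0.9646, 0.9686, 0.9502, 0.9926]
After subsystem 1 (A=0.9646): product = 0.9646
After subsystem 2 (A=0.9686): product = 0.9343
After subsystem 3 (A=0.9502): product = 0.8878
After subsystem 4 (A=0.9926): product = 0.8812
A_sys = 0.8812

0.8812


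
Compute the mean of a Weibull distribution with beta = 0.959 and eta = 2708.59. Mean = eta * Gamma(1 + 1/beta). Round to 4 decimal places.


beta = 0.959, eta = 2708.59
1/beta = 1.0428
1 + 1/beta = 2.0428
Gamma(2.0428) = 1.0188
Mean = 2708.59 * 1.0188
Mean = 2759.6053

2759.6053


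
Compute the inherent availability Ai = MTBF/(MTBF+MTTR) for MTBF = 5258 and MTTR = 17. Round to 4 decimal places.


MTBF = 5258
MTTR = 17
MTBF + MTTR = 5275
Ai = 5258 / 5275
Ai = 0.9968

0.9968


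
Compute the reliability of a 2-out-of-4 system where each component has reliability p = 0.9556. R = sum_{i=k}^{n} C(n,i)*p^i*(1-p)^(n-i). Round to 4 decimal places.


k = 2, n = 4, p = 0.9556
i=2: C(4,2)=6 * 0.9556^2 * 0.0444^2 = 0.0108
i=3: C(4,3)=4 * 0.9556^3 * 0.0444^1 = 0.155
i=4: C(4,4)=1 * 0.9556^4 * 0.0444^0 = 0.8339
R = sum of terms = 0.9997

0.9997


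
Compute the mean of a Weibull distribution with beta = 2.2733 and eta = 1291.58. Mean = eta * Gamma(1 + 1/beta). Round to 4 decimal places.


beta = 2.2733, eta = 1291.58
1/beta = 0.4399
1 + 1/beta = 1.4399
Gamma(1.4399) = 0.8858
Mean = 1291.58 * 0.8858
Mean = 1144.0908

1144.0908


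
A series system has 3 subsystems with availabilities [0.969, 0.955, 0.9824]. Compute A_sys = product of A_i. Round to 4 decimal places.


Subsystems: [0.969, 0.955, 0.9824]
After subsystem 1 (A=0.969): product = 0.969
After subsystem 2 (A=0.955): product = 0.9254
After subsystem 3 (A=0.9824): product = 0.9091
A_sys = 0.9091

0.9091


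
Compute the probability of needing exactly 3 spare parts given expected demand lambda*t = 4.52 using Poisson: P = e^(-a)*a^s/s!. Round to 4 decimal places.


a = 4.52, s = 3
e^(-a) = e^(-4.52) = 0.0109
a^s = 4.52^3 = 92.3454
s! = 6
P = 0.0109 * 92.3454 / 6
P = 0.1676

0.1676


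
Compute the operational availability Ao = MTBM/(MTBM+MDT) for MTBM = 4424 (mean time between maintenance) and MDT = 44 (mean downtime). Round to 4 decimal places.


MTBM = 4424
MDT = 44
MTBM + MDT = 4468
Ao = 4424 / 4468
Ao = 0.9902

0.9902


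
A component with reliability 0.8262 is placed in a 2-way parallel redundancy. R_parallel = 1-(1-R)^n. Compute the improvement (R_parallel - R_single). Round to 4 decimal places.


R_single = 0.8262, n = 2
1 - R_single = 0.1738
(1 - R_single)^n = 0.1738^2 = 0.0302
R_parallel = 1 - 0.0302 = 0.9698
Improvement = 0.9698 - 0.8262
Improvement = 0.1436

0.1436


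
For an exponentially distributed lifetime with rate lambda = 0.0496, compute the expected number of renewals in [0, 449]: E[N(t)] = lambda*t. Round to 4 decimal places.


lambda = 0.0496
t = 449
E[N(t)] = lambda * t
E[N(t)] = 0.0496 * 449
E[N(t)] = 22.2704

22.2704


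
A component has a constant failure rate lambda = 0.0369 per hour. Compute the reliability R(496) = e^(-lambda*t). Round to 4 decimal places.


lambda = 0.0369
t = 496
lambda * t = 18.3024
R(t) = e^(-18.3024)
R(t) = 0.0

0.0


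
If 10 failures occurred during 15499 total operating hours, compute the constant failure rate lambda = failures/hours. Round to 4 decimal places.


failures = 10
total_hours = 15499
lambda = 10 / 15499
lambda = 0.0006

0.0006


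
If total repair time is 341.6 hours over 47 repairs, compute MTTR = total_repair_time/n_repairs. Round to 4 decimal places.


total_repair_time = 341.6
n_repairs = 47
MTTR = 341.6 / 47
MTTR = 7.2681

7.2681


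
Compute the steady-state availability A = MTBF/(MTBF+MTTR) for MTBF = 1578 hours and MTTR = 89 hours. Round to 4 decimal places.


MTBF = 1578
MTTR = 89
MTBF + MTTR = 1667
A = 1578 / 1667
A = 0.9466

0.9466


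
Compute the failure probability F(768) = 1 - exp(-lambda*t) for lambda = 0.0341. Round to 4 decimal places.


lambda = 0.0341, t = 768
lambda * t = 26.1888
exp(-26.1888) = 0.0
F(t) = 1 - 0.0
F(t) = 1.0

1.0


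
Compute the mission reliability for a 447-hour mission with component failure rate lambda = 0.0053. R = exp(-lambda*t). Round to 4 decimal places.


lambda = 0.0053
mission_time = 447
lambda * t = 0.0053 * 447 = 2.3691
R = exp(-2.3691)
R = 0.0936

0.0936


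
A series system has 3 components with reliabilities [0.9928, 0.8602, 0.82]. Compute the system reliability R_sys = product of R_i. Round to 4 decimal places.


Components: [0.9928, 0.8602, 0.82]
After component 1 (R=0.9928): product = 0.9928
After component 2 (R=0.8602): product = 0.854
After component 3 (R=0.82): product = 0.7003
R_sys = 0.7003

0.7003


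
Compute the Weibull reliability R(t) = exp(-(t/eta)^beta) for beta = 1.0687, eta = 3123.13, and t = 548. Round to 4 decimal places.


beta = 1.0687, eta = 3123.13, t = 548
t/eta = 548 / 3123.13 = 0.1755
(t/eta)^beta = 0.1755^1.0687 = 0.1557
R(t) = exp(-0.1557)
R(t) = 0.8558

0.8558


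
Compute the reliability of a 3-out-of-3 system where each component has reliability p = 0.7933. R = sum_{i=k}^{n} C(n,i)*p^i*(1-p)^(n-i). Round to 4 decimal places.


k = 3, n = 3, p = 0.7933
i=3: C(3,3)=1 * 0.7933^3 * 0.2067^0 = 0.4992
R = sum of terms = 0.4992

0.4992


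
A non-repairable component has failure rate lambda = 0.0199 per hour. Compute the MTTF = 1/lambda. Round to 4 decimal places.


lambda = 0.0199
MTTF = 1 / 0.0199
MTTF = 50.2513

50.2513


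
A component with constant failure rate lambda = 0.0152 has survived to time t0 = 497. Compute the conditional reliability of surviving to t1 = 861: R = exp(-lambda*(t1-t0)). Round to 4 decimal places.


lambda = 0.0152
t0 = 497, t1 = 861
t1 - t0 = 364
lambda * (t1-t0) = 0.0152 * 364 = 5.5328
R = exp(-5.5328)
R = 0.004

0.004


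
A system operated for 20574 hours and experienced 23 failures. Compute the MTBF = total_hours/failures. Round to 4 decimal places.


total_hours = 20574
failures = 23
MTBF = 20574 / 23
MTBF = 894.5217

894.5217


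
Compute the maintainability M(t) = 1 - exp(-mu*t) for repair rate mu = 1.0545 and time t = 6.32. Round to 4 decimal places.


mu = 1.0545, t = 6.32
mu * t = 1.0545 * 6.32 = 6.6644
exp(-6.6644) = 0.0013
M(t) = 1 - 0.0013
M(t) = 0.9987

0.9987


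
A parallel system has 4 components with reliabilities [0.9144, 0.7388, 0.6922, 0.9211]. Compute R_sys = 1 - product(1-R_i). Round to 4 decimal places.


Components: [0.9144, 0.7388, 0.6922, 0.9211]
(1 - 0.9144) = 0.0856, running product = 0.0856
(1 - 0.7388) = 0.2612, running product = 0.0224
(1 - 0.6922) = 0.3078, running product = 0.0069
(1 - 0.9211) = 0.0789, running product = 0.0005
Product of (1-R_i) = 0.0005
R_sys = 1 - 0.0005 = 0.9995

0.9995


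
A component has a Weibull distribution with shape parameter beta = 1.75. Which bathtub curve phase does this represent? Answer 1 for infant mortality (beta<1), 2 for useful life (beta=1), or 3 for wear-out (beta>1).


beta = 1.75
Compare beta to 1:
beta < 1 => infant mortality (phase 1)
beta = 1 => useful life (phase 2)
beta > 1 => wear-out (phase 3)
Since beta = 1.75, this is wear-out (increasing failure rate)
Phase = 3

3


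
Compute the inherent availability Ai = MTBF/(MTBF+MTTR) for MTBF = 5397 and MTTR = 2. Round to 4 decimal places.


MTBF = 5397
MTTR = 2
MTBF + MTTR = 5399
Ai = 5397 / 5399
Ai = 0.9996

0.9996


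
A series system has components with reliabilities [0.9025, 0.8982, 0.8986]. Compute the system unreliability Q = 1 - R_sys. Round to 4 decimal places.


Components: [0.9025, 0.8982, 0.8986]
After component 1: product = 0.9025
After component 2: product = 0.8106
After component 3: product = 0.7284
R_sys = 0.7284
Q = 1 - 0.7284 = 0.2716

0.2716


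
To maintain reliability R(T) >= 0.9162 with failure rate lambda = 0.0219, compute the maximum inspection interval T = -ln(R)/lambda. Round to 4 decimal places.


R_target = 0.9162
lambda = 0.0219
-ln(0.9162) = 0.0875
T = 0.0875 / 0.0219
T = 3.9964

3.9964


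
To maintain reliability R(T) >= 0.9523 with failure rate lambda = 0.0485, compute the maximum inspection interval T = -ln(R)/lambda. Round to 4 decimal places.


R_target = 0.9523
lambda = 0.0485
-ln(0.9523) = 0.0489
T = 0.0489 / 0.0485
T = 1.0077

1.0077


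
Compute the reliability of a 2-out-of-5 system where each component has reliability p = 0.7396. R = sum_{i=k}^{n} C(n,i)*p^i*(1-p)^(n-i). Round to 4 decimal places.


k = 2, n = 5, p = 0.7396
i=2: C(5,2)=10 * 0.7396^2 * 0.2604^3 = 0.0966
i=3: C(5,3)=10 * 0.7396^3 * 0.2604^2 = 0.2743
i=4: C(5,4)=5 * 0.7396^4 * 0.2604^1 = 0.3896
i=5: C(5,5)=1 * 0.7396^5 * 0.2604^0 = 0.2213
R = sum of terms = 0.9818

0.9818


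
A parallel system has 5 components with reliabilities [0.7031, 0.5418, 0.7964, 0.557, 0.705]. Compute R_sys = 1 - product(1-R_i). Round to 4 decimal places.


Components: [0.7031, 0.5418, 0.7964, 0.557, 0.705]
(1 - 0.7031) = 0.2969, running product = 0.2969
(1 - 0.5418) = 0.4582, running product = 0.136
(1 - 0.7964) = 0.2036, running product = 0.0277
(1 - 0.557) = 0.443, running product = 0.0123
(1 - 0.705) = 0.295, running product = 0.0036
Product of (1-R_i) = 0.0036
R_sys = 1 - 0.0036 = 0.9964

0.9964


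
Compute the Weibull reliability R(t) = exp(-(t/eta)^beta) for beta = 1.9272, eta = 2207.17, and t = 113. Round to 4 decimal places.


beta = 1.9272, eta = 2207.17, t = 113
t/eta = 113 / 2207.17 = 0.0512
(t/eta)^beta = 0.0512^1.9272 = 0.0033
R(t) = exp(-0.0033)
R(t) = 0.9968

0.9968


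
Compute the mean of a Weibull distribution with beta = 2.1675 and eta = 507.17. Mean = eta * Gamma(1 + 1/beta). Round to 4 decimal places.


beta = 2.1675, eta = 507.17
1/beta = 0.4614
1 + 1/beta = 1.4614
Gamma(1.4614) = 0.8856
Mean = 507.17 * 0.8856
Mean = 449.1514

449.1514


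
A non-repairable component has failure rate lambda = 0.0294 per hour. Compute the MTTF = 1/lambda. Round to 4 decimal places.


lambda = 0.0294
MTTF = 1 / 0.0294
MTTF = 34.0136

34.0136


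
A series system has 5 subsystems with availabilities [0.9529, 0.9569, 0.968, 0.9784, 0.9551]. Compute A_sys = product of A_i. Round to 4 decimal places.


Subsystems: [0.9529, 0.9569, 0.968, 0.9784, 0.9551]
After subsystem 1 (A=0.9529): product = 0.9529
After subsystem 2 (A=0.9569): product = 0.9118
After subsystem 3 (A=0.968): product = 0.8827
After subsystem 4 (A=0.9784): product = 0.8636
After subsystem 5 (A=0.9551): product = 0.8248
A_sys = 0.8248

0.8248


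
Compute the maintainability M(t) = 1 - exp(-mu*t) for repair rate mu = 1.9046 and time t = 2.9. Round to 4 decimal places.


mu = 1.9046, t = 2.9
mu * t = 1.9046 * 2.9 = 5.5233
exp(-5.5233) = 0.004
M(t) = 1 - 0.004
M(t) = 0.996

0.996


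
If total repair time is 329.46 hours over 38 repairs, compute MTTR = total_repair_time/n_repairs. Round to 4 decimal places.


total_repair_time = 329.46
n_repairs = 38
MTTR = 329.46 / 38
MTTR = 8.67

8.67


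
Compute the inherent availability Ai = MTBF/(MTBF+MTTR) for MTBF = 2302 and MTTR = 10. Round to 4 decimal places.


MTBF = 2302
MTTR = 10
MTBF + MTTR = 2312
Ai = 2302 / 2312
Ai = 0.9957

0.9957


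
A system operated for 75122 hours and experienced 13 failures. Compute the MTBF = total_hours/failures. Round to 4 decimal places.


total_hours = 75122
failures = 13
MTBF = 75122 / 13
MTBF = 5778.6154

5778.6154


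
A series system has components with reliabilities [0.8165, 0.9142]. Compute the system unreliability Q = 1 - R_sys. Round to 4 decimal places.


Components: [0.8165, 0.9142]
After component 1: product = 0.8165
After component 2: product = 0.7464
R_sys = 0.7464
Q = 1 - 0.7464 = 0.2536

0.2536


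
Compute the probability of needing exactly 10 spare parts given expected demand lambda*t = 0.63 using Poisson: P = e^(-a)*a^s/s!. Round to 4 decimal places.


a = 0.63, s = 10
e^(-a) = e^(-0.63) = 0.5326
a^s = 0.63^10 = 0.0098
s! = 3628800
P = 0.5326 * 0.0098 / 3628800
P = 0.0

0.0


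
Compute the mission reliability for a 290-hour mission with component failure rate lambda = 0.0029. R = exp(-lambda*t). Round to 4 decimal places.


lambda = 0.0029
mission_time = 290
lambda * t = 0.0029 * 290 = 0.841
R = exp(-0.841)
R = 0.4313

0.4313


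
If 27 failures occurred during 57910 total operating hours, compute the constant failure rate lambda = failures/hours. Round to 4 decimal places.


failures = 27
total_hours = 57910
lambda = 27 / 57910
lambda = 0.0005

0.0005


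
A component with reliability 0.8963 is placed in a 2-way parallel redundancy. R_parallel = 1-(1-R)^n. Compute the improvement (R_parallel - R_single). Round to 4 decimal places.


R_single = 0.8963, n = 2
1 - R_single = 0.1037
(1 - R_single)^n = 0.1037^2 = 0.0108
R_parallel = 1 - 0.0108 = 0.9892
Improvement = 0.9892 - 0.8963
Improvement = 0.0929

0.0929


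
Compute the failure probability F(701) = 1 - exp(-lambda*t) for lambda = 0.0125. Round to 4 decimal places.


lambda = 0.0125, t = 701
lambda * t = 8.7625
exp(-8.7625) = 0.0002
F(t) = 1 - 0.0002
F(t) = 0.9998

0.9998


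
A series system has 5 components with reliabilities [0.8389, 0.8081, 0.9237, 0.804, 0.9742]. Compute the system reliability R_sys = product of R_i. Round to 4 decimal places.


Components: [0.8389, 0.8081, 0.9237, 0.804, 0.9742]
After component 1 (R=0.8389): product = 0.8389
After component 2 (R=0.8081): product = 0.6779
After component 3 (R=0.9237): product = 0.6262
After component 4 (R=0.804): product = 0.5035
After component 5 (R=0.9742): product = 0.4905
R_sys = 0.4905

0.4905


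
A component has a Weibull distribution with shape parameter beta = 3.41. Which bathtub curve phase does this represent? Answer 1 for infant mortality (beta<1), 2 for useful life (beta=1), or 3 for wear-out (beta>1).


beta = 3.41
Compare beta to 1:
beta < 1 => infant mortality (phase 1)
beta = 1 => useful life (phase 2)
beta > 1 => wear-out (phase 3)
Since beta = 3.41, this is wear-out (increasing failure rate)
Phase = 3

3


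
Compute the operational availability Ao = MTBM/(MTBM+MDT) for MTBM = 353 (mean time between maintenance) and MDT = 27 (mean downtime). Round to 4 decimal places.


MTBM = 353
MDT = 27
MTBM + MDT = 380
Ao = 353 / 380
Ao = 0.9289

0.9289


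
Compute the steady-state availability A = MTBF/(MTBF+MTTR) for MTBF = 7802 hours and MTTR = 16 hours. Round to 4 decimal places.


MTBF = 7802
MTTR = 16
MTBF + MTTR = 7818
A = 7802 / 7818
A = 0.998

0.998


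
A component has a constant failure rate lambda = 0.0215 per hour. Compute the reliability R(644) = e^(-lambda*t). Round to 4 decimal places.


lambda = 0.0215
t = 644
lambda * t = 13.846
R(t) = e^(-13.846)
R(t) = 0.0

0.0


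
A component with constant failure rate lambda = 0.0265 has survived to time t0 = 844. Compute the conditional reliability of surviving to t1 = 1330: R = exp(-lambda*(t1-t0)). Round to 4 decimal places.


lambda = 0.0265
t0 = 844, t1 = 1330
t1 - t0 = 486
lambda * (t1-t0) = 0.0265 * 486 = 12.879
R = exp(-12.879)
R = 0.0

0.0


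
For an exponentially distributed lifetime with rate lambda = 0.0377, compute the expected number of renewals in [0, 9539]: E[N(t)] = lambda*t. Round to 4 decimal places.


lambda = 0.0377
t = 9539
E[N(t)] = lambda * t
E[N(t)] = 0.0377 * 9539
E[N(t)] = 359.6203

359.6203


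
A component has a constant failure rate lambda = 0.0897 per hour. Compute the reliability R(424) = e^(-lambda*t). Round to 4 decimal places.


lambda = 0.0897
t = 424
lambda * t = 38.0328
R(t) = e^(-38.0328)
R(t) = 0.0

0.0


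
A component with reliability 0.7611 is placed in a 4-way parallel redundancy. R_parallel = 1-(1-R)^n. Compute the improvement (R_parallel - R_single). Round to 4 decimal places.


R_single = 0.7611, n = 4
1 - R_single = 0.2389
(1 - R_single)^n = 0.2389^4 = 0.0033
R_parallel = 1 - 0.0033 = 0.9967
Improvement = 0.9967 - 0.7611
Improvement = 0.2356

0.2356


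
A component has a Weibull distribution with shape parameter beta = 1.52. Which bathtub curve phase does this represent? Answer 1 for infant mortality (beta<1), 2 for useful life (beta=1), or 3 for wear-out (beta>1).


beta = 1.52
Compare beta to 1:
beta < 1 => infant mortality (phase 1)
beta = 1 => useful life (phase 2)
beta > 1 => wear-out (phase 3)
Since beta = 1.52, this is wear-out (increasing failure rate)
Phase = 3

3


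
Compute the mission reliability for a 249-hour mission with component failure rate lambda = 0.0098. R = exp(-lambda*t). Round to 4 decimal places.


lambda = 0.0098
mission_time = 249
lambda * t = 0.0098 * 249 = 2.4402
R = exp(-2.4402)
R = 0.0871

0.0871


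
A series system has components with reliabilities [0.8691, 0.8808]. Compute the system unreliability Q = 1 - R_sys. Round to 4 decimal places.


Components: [0.8691, 0.8808]
After component 1: product = 0.8691
After component 2: product = 0.7655
R_sys = 0.7655
Q = 1 - 0.7655 = 0.2345

0.2345


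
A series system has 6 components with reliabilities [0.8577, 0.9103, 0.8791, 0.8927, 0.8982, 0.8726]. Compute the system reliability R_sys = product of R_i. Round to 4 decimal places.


Components: [0.8577, 0.9103, 0.8791, 0.8927, 0.8982, 0.8726]
After component 1 (R=0.8577): product = 0.8577
After component 2 (R=0.9103): product = 0.7808
After component 3 (R=0.8791): product = 0.6864
After component 4 (R=0.8927): product = 0.6127
After component 5 (R=0.8982): product = 0.5503
After component 6 (R=0.8726): product = 0.4802
R_sys = 0.4802

0.4802


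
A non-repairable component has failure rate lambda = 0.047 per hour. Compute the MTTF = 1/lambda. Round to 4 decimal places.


lambda = 0.047
MTTF = 1 / 0.047
MTTF = 21.2766

21.2766


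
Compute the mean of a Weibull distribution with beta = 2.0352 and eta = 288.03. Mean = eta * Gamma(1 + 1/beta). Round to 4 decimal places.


beta = 2.0352, eta = 288.03
1/beta = 0.4914
1 + 1/beta = 1.4914
Gamma(1.4914) = 0.886
Mean = 288.03 * 0.886
Mean = 255.1883

255.1883


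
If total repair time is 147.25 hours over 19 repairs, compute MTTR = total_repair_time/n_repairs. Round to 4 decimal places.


total_repair_time = 147.25
n_repairs = 19
MTTR = 147.25 / 19
MTTR = 7.75

7.75


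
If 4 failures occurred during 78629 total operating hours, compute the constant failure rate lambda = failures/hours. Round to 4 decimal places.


failures = 4
total_hours = 78629
lambda = 4 / 78629
lambda = 0.0001

0.0001


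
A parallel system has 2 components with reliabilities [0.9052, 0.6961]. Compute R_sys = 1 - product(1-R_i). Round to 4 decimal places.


Components: [0.9052, 0.6961]
(1 - 0.9052) = 0.0948, running product = 0.0948
(1 - 0.6961) = 0.3039, running product = 0.0288
Product of (1-R_i) = 0.0288
R_sys = 1 - 0.0288 = 0.9712

0.9712


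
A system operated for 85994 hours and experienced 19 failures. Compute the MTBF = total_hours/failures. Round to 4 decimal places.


total_hours = 85994
failures = 19
MTBF = 85994 / 19
MTBF = 4526.0

4526.0


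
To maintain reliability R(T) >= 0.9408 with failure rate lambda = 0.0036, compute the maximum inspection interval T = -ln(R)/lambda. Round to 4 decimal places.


R_target = 0.9408
lambda = 0.0036
-ln(0.9408) = 0.061
T = 0.061 / 0.0036
T = 16.9513

16.9513


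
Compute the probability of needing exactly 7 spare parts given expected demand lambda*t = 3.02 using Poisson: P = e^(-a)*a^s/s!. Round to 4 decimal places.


a = 3.02, s = 7
e^(-a) = e^(-3.02) = 0.0488
a^s = 3.02^7 = 2291.124
s! = 5040
P = 0.0488 * 2291.124 / 5040
P = 0.0222

0.0222


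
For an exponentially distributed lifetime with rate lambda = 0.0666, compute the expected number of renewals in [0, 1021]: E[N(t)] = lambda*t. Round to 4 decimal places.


lambda = 0.0666
t = 1021
E[N(t)] = lambda * t
E[N(t)] = 0.0666 * 1021
E[N(t)] = 67.9986

67.9986


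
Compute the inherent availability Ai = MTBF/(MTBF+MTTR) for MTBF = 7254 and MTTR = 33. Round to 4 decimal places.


MTBF = 7254
MTTR = 33
MTBF + MTTR = 7287
Ai = 7254 / 7287
Ai = 0.9955

0.9955


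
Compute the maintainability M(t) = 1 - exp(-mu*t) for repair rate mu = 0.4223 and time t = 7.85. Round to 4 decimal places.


mu = 0.4223, t = 7.85
mu * t = 0.4223 * 7.85 = 3.3151
exp(-3.3151) = 0.0363
M(t) = 1 - 0.0363
M(t) = 0.9637

0.9637


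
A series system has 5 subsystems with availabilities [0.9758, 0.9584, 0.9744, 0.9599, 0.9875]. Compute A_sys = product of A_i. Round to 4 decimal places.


Subsystems: [0.9758, 0.9584, 0.9744, 0.9599, 0.9875]
After subsystem 1 (A=0.9758): product = 0.9758
After subsystem 2 (A=0.9584): product = 0.9352
After subsystem 3 (A=0.9744): product = 0.9113
After subsystem 4 (A=0.9599): product = 0.8747
After subsystem 5 (A=0.9875): product = 0.8638
A_sys = 0.8638

0.8638


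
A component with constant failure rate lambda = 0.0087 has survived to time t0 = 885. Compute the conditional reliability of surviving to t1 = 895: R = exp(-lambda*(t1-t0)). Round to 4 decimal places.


lambda = 0.0087
t0 = 885, t1 = 895
t1 - t0 = 10
lambda * (t1-t0) = 0.0087 * 10 = 0.087
R = exp(-0.087)
R = 0.9167

0.9167


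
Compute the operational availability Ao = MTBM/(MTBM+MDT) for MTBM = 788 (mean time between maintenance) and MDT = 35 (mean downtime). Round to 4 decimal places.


MTBM = 788
MDT = 35
MTBM + MDT = 823
Ao = 788 / 823
Ao = 0.9575

0.9575


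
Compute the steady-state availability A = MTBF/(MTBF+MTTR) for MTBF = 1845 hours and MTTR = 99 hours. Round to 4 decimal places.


MTBF = 1845
MTTR = 99
MTBF + MTTR = 1944
A = 1845 / 1944
A = 0.9491

0.9491


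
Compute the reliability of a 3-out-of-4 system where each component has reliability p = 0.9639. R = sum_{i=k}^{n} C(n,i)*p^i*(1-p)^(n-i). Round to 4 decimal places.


k = 3, n = 4, p = 0.9639
i=3: C(4,3)=4 * 0.9639^3 * 0.0361^1 = 0.1293
i=4: C(4,4)=1 * 0.9639^4 * 0.0361^0 = 0.8632
R = sum of terms = 0.9926

0.9926


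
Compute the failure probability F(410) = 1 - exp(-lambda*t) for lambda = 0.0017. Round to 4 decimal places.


lambda = 0.0017, t = 410
lambda * t = 0.697
exp(-0.697) = 0.4981
F(t) = 1 - 0.4981
F(t) = 0.5019

0.5019


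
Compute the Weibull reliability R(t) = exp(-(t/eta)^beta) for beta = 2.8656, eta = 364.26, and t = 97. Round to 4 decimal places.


beta = 2.8656, eta = 364.26, t = 97
t/eta = 97 / 364.26 = 0.2663
(t/eta)^beta = 0.2663^2.8656 = 0.0226
R(t) = exp(-0.0226)
R(t) = 0.9777

0.9777


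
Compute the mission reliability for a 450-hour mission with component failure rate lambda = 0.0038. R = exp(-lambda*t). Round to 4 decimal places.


lambda = 0.0038
mission_time = 450
lambda * t = 0.0038 * 450 = 1.71
R = exp(-1.71)
R = 0.1809

0.1809


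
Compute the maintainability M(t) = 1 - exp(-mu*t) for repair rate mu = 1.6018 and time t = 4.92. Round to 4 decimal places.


mu = 1.6018, t = 4.92
mu * t = 1.6018 * 4.92 = 7.8809
exp(-7.8809) = 0.0004
M(t) = 1 - 0.0004
M(t) = 0.9996

0.9996


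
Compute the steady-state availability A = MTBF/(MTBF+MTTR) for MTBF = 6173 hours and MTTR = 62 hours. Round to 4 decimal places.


MTBF = 6173
MTTR = 62
MTBF + MTTR = 6235
A = 6173 / 6235
A = 0.9901

0.9901


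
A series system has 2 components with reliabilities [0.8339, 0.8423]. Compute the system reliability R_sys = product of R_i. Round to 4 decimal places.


Components: [0.8339, 0.8423]
After component 1 (R=0.8339): product = 0.8339
After component 2 (R=0.8423): product = 0.7024
R_sys = 0.7024

0.7024


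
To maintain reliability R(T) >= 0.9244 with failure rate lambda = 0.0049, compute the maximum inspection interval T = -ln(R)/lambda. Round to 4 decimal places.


R_target = 0.9244
lambda = 0.0049
-ln(0.9244) = 0.0786
T = 0.0786 / 0.0049
T = 16.0429

16.0429


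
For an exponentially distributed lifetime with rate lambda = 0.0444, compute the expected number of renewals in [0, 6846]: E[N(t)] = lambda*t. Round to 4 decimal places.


lambda = 0.0444
t = 6846
E[N(t)] = lambda * t
E[N(t)] = 0.0444 * 6846
E[N(t)] = 303.9624

303.9624


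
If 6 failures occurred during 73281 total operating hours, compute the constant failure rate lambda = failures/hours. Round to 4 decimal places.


failures = 6
total_hours = 73281
lambda = 6 / 73281
lambda = 0.0001

0.0001


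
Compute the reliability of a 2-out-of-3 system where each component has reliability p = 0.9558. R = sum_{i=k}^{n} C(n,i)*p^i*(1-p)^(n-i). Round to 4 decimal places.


k = 2, n = 3, p = 0.9558
i=2: C(3,2)=3 * 0.9558^2 * 0.0442^1 = 0.1211
i=3: C(3,3)=1 * 0.9558^3 * 0.0442^0 = 0.8732
R = sum of terms = 0.9943

0.9943


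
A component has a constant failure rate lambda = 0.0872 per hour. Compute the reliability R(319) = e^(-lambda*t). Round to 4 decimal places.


lambda = 0.0872
t = 319
lambda * t = 27.8168
R(t) = e^(-27.8168)
R(t) = 0.0

0.0


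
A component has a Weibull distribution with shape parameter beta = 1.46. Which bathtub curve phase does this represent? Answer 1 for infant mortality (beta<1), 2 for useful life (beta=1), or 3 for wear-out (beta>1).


beta = 1.46
Compare beta to 1:
beta < 1 => infant mortality (phase 1)
beta = 1 => useful life (phase 2)
beta > 1 => wear-out (phase 3)
Since beta = 1.46, this is wear-out (increasing failure rate)
Phase = 3

3


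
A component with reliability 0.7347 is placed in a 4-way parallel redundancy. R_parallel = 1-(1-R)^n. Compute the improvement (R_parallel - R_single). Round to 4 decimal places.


R_single = 0.7347, n = 4
1 - R_single = 0.2653
(1 - R_single)^n = 0.2653^4 = 0.005
R_parallel = 1 - 0.005 = 0.995
Improvement = 0.995 - 0.7347
Improvement = 0.2603

0.2603


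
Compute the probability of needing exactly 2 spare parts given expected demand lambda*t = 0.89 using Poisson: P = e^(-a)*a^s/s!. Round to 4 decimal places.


a = 0.89, s = 2
e^(-a) = e^(-0.89) = 0.4107
a^s = 0.89^2 = 0.7921
s! = 2
P = 0.4107 * 0.7921 / 2
P = 0.1626

0.1626


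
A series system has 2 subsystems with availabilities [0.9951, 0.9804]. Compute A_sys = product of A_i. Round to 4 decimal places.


Subsystems: [0.9951, 0.9804]
After subsystem 1 (A=0.9951): product = 0.9951
After subsystem 2 (A=0.9804): product = 0.9756
A_sys = 0.9756

0.9756


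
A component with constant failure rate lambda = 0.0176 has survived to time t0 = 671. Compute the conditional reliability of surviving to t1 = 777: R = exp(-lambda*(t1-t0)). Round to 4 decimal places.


lambda = 0.0176
t0 = 671, t1 = 777
t1 - t0 = 106
lambda * (t1-t0) = 0.0176 * 106 = 1.8656
R = exp(-1.8656)
R = 0.1548

0.1548


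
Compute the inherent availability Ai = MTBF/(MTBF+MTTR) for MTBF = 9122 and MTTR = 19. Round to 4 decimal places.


MTBF = 9122
MTTR = 19
MTBF + MTTR = 9141
Ai = 9122 / 9141
Ai = 0.9979

0.9979


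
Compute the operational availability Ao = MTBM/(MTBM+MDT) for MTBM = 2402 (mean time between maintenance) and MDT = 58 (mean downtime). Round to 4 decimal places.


MTBM = 2402
MDT = 58
MTBM + MDT = 2460
Ao = 2402 / 2460
Ao = 0.9764

0.9764


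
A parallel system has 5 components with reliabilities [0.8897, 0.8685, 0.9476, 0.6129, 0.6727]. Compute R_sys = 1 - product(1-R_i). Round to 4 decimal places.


Components: [0.8897, 0.8685, 0.9476, 0.6129, 0.6727]
(1 - 0.8897) = 0.1103, running product = 0.1103
(1 - 0.8685) = 0.1315, running product = 0.0145
(1 - 0.9476) = 0.0524, running product = 0.0008
(1 - 0.6129) = 0.3871, running product = 0.0003
(1 - 0.6727) = 0.3273, running product = 0.0001
Product of (1-R_i) = 0.0001
R_sys = 1 - 0.0001 = 0.9999

0.9999


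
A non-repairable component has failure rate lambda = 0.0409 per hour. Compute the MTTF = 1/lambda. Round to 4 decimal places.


lambda = 0.0409
MTTF = 1 / 0.0409
MTTF = 24.4499

24.4499


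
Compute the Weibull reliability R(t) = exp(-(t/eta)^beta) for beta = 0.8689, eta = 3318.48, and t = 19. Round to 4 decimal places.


beta = 0.8689, eta = 3318.48, t = 19
t/eta = 19 / 3318.48 = 0.0057
(t/eta)^beta = 0.0057^0.8689 = 0.0113
R(t) = exp(-0.0113)
R(t) = 0.9888

0.9888


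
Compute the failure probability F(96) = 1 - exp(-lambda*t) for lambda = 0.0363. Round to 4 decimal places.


lambda = 0.0363, t = 96
lambda * t = 3.4848
exp(-3.4848) = 0.0307
F(t) = 1 - 0.0307
F(t) = 0.9693

0.9693


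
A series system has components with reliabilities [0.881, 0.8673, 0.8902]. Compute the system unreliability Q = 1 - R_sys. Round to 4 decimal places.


Components: [0.881, 0.8673, 0.8902]
After component 1: product = 0.881
After component 2: product = 0.7641
After component 3: product = 0.6802
R_sys = 0.6802
Q = 1 - 0.6802 = 0.3198

0.3198


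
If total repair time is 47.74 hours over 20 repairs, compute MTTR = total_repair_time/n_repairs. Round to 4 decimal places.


total_repair_time = 47.74
n_repairs = 20
MTTR = 47.74 / 20
MTTR = 2.387

2.387


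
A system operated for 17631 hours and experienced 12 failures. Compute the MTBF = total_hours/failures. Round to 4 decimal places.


total_hours = 17631
failures = 12
MTBF = 17631 / 12
MTBF = 1469.25

1469.25


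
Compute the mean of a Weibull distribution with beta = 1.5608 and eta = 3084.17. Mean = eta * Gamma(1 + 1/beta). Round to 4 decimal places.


beta = 1.5608, eta = 3084.17
1/beta = 0.6407
1 + 1/beta = 1.6407
Gamma(1.6407) = 0.8987
Mean = 3084.17 * 0.8987
Mean = 2771.8742

2771.8742


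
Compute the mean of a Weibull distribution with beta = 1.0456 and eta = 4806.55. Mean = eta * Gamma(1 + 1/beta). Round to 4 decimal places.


beta = 1.0456, eta = 4806.55
1/beta = 0.9564
1 + 1/beta = 1.9564
Gamma(1.9564) = 0.9823
Mean = 4806.55 * 0.9823
Mean = 4721.6597

4721.6597


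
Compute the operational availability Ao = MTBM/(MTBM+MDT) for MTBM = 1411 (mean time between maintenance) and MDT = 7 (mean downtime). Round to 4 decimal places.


MTBM = 1411
MDT = 7
MTBM + MDT = 1418
Ao = 1411 / 1418
Ao = 0.9951

0.9951


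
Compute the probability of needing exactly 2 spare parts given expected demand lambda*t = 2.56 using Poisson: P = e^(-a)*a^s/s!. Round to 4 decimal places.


a = 2.56, s = 2
e^(-a) = e^(-2.56) = 0.0773
a^s = 2.56^2 = 6.5536
s! = 2
P = 0.0773 * 6.5536 / 2
P = 0.2533

0.2533


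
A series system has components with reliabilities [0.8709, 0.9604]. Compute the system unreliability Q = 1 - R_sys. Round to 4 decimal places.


Components: [0.8709, 0.9604]
After component 1: product = 0.8709
After component 2: product = 0.8364
R_sys = 0.8364
Q = 1 - 0.8364 = 0.1636

0.1636


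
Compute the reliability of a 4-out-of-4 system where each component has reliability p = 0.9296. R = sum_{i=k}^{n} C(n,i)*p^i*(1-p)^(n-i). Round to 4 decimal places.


k = 4, n = 4, p = 0.9296
i=4: C(4,4)=1 * 0.9296^4 * 0.0704^0 = 0.7468
R = sum of terms = 0.7468

0.7468


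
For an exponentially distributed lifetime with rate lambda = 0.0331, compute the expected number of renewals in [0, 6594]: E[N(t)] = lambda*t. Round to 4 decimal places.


lambda = 0.0331
t = 6594
E[N(t)] = lambda * t
E[N(t)] = 0.0331 * 6594
E[N(t)] = 218.2614

218.2614


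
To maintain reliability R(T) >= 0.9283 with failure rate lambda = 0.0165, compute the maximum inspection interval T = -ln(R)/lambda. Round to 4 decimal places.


R_target = 0.9283
lambda = 0.0165
-ln(0.9283) = 0.0744
T = 0.0744 / 0.0165
T = 4.5091

4.5091


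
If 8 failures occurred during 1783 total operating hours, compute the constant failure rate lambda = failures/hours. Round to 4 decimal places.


failures = 8
total_hours = 1783
lambda = 8 / 1783
lambda = 0.0045

0.0045


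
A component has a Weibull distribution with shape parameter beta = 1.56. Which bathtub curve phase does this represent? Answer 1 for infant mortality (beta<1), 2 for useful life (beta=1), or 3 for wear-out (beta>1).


beta = 1.56
Compare beta to 1:
beta < 1 => infant mortality (phase 1)
beta = 1 => useful life (phase 2)
beta > 1 => wear-out (phase 3)
Since beta = 1.56, this is wear-out (increasing failure rate)
Phase = 3

3


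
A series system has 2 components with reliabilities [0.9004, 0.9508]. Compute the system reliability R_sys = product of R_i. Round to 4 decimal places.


Components: [0.9004, 0.9508]
After component 1 (R=0.9004): product = 0.9004
After component 2 (R=0.9508): product = 0.8561
R_sys = 0.8561

0.8561


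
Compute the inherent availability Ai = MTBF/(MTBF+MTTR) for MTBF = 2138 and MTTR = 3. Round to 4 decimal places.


MTBF = 2138
MTTR = 3
MTBF + MTTR = 2141
Ai = 2138 / 2141
Ai = 0.9986

0.9986


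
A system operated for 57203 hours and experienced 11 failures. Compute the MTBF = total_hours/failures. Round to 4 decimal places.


total_hours = 57203
failures = 11
MTBF = 57203 / 11
MTBF = 5200.2727

5200.2727


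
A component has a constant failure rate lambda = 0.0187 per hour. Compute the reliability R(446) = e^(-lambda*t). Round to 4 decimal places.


lambda = 0.0187
t = 446
lambda * t = 8.3402
R(t) = e^(-8.3402)
R(t) = 0.0002

0.0002


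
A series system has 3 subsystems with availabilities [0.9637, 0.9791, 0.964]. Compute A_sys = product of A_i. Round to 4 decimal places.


Subsystems: [0.9637, 0.9791, 0.964]
After subsystem 1 (A=0.9637): product = 0.9637
After subsystem 2 (A=0.9791): product = 0.9436
After subsystem 3 (A=0.964): product = 0.9096
A_sys = 0.9096

0.9096


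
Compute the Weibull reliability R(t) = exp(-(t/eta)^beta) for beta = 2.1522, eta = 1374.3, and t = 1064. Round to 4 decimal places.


beta = 2.1522, eta = 1374.3, t = 1064
t/eta = 1064 / 1374.3 = 0.7742
(t/eta)^beta = 0.7742^2.1522 = 0.5765
R(t) = exp(-0.5765)
R(t) = 0.5619

0.5619
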